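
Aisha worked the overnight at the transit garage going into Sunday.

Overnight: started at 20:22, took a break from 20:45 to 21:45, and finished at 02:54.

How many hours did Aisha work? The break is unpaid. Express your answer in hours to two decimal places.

5.53 hours

Overnight: 20:22 → midnight = 3 h 38 min; midnight → 02:54 = 2 h 54 min; span 6 h 32 min; less 60 min break → 5 h 32 min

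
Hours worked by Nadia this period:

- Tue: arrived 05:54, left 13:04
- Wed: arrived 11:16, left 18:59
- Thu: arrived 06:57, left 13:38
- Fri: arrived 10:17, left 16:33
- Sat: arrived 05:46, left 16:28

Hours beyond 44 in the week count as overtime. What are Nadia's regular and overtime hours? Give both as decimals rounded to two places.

Tue: 05:54–13:04 = 7 h 10 min
Wed: 11:16–18:59 = 7 h 43 min
Thu: 06:57–13:38 = 6 h 41 min
Fri: 10:17–16:33 = 6 h 16 min
Sat: 05:46–16:28 = 10 h 42 min
Total worked: 38 h 32 min = 38.53 h.
Threshold 44 h → overtime 0 h 0 min, regular 38 h 32 min.

Regular 38.53 hours, overtime 0.00 hours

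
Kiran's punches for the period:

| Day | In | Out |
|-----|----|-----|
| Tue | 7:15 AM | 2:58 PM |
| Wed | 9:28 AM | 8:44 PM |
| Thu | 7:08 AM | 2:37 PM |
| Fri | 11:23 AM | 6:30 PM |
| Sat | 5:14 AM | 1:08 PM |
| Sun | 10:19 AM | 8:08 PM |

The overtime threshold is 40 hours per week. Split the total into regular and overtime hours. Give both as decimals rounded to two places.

Tue: 7:15 AM–2:58 PM = 7 h 43 min
Wed: 9:28 AM–8:44 PM = 11 h 16 min
Thu: 7:08 AM–2:37 PM = 7 h 29 min
Fri: 11:23 AM–6:30 PM = 7 h 7 min
Sat: 5:14 AM–1:08 PM = 7 h 54 min
Sun: 10:19 AM–8:08 PM = 9 h 49 min
Total worked: 51 h 18 min = 51.30 h.
Threshold 40 h → overtime 11 h 18 min, regular 40 h 0 min.

Regular 40.00 hours, overtime 11.30 hours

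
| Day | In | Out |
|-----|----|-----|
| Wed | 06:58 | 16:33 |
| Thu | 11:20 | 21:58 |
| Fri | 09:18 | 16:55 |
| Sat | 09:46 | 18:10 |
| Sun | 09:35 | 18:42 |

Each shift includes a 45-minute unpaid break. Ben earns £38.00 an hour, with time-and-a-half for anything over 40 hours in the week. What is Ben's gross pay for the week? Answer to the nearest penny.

Wed: 06:58–16:33 = 9 h 35 min; less 45 min break → 8 h 50 min
Thu: 11:20–21:58 = 10 h 38 min; less 45 min break → 9 h 53 min
Fri: 09:18–16:55 = 7 h 37 min; less 45 min break → 6 h 52 min
Sat: 09:46–18:10 = 8 h 24 min; less 45 min break → 7 h 39 min
Sun: 09:35–18:42 = 9 h 7 min; less 45 min break → 8 h 22 min
Total worked: 41 h 36 min = 2496 min.
Regular 40 h 0 min = 2400 min at £38.00/h; overtime 1 h 36 min = 96 min at £57.00/h.
Pay = (2400 × £38.00 + 96 × £57.00) ÷ 60 = £1611.20.

£1611.20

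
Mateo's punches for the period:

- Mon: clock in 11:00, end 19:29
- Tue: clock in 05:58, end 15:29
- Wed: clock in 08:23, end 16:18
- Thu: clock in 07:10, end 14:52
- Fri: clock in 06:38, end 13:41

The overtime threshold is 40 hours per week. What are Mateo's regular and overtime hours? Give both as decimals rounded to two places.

Mon: 11:00–19:29 = 8 h 29 min
Tue: 05:58–15:29 = 9 h 31 min
Wed: 08:23–16:18 = 7 h 55 min
Thu: 07:10–14:52 = 7 h 42 min
Fri: 06:38–13:41 = 7 h 3 min
Total worked: 40 h 40 min = 40.67 h.
Threshold 40 h → overtime 0 h 40 min, regular 40 h 0 min.

Regular 40.00 hours, overtime 0.67 hours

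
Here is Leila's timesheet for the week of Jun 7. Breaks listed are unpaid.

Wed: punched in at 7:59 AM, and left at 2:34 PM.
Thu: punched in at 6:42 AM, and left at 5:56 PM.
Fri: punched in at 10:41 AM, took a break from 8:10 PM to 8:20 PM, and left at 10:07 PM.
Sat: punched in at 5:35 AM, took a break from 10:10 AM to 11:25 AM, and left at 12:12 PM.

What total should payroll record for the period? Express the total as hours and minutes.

34 h 27 min

Wed: 7:59 AM–2:34 PM = 6 h 35 min
Thu: 6:42 AM–5:56 PM = 11 h 14 min
Fri: 10:41 AM–10:07 PM = 11 h 26 min; less 10 min break → 11 h 16 min
Sat: 5:35 AM–12:12 PM = 6 h 37 min; less 75 min break → 5 h 22 min
Total: 6 h 35 min + 11 h 14 min + 11 h 16 min + 5 h 22 min = 34 h 27 min.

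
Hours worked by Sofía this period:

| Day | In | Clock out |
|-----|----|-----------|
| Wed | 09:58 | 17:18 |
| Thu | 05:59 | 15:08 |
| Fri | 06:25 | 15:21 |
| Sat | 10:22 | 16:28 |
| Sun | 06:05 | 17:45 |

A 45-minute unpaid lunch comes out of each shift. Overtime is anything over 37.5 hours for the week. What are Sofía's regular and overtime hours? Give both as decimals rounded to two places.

Regular 37.50 hours, overtime 1.93 hours

Wed: 09:58–17:18 = 7 h 20 min; less 45 min break → 6 h 35 min
Thu: 05:59–15:08 = 9 h 9 min; less 45 min break → 8 h 24 min
Fri: 06:25–15:21 = 8 h 56 min; less 45 min break → 8 h 11 min
Sat: 10:22–16:28 = 6 h 6 min; less 45 min break → 5 h 21 min
Sun: 06:05–17:45 = 11 h 40 min; less 45 min break → 10 h 55 min
Total worked: 39 h 26 min = 39.43 h.
Threshold 37.5 h → overtime 1 h 56 min, regular 37 h 30 min.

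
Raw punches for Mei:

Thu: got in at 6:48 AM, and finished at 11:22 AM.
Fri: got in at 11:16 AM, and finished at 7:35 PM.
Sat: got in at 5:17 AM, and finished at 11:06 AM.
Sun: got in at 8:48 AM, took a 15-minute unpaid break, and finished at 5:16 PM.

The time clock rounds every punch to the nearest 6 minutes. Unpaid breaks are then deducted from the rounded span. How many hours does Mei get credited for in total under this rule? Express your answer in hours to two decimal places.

Thu: in 6:48 AM→6:48 AM, out 11:22 AM→11:24 AM; 4 h 36 min
Fri: in 11:16 AM→11:18 AM, out 7:35 PM→7:36 PM; 8 h 18 min
Sat: in 5:17 AM→5:18 AM, out 11:06 AM→11:06 AM; 5 h 48 min
Sun: in 8:48 AM→8:48 AM, out 5:16 PM→5:18 PM; 8 h 30 min − 15 min = 8 h 15 min
Total credited: 26 h 57 min.

26.95 hours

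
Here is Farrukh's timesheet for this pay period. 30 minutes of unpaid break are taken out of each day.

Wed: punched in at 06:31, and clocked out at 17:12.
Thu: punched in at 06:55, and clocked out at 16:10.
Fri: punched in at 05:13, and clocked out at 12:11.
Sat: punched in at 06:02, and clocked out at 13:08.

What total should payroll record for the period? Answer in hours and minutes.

32 h 0 min

Wed: 06:31–17:12 = 10 h 41 min; less 30 min break → 10 h 11 min
Thu: 06:55–16:10 = 9 h 15 min; less 30 min break → 8 h 45 min
Fri: 05:13–12:11 = 6 h 58 min; less 30 min break → 6 h 28 min
Sat: 06:02–13:08 = 7 h 6 min; less 30 min break → 6 h 36 min
Total: 10 h 11 min + 8 h 45 min + 6 h 28 min + 6 h 36 min = 32 h 0 min.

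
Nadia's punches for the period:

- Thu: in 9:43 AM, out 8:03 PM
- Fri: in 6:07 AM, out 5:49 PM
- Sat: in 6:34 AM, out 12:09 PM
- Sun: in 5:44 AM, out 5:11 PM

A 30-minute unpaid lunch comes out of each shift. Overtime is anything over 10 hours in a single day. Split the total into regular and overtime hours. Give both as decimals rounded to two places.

Thu: 9:43 AM–8:03 PM = 10 h 20 min; less 30 min break → 9 h 50 min
Fri: 6:07 AM–5:49 PM = 11 h 42 min; less 30 min break → 11 h 12 min
Sat: 6:34 AM–12:09 PM = 5 h 35 min; less 30 min break → 5 h 5 min
Sun: 5:44 AM–5:11 PM = 11 h 27 min; less 30 min break → 10 h 57 min
Thu reg 9 h 50 min / OT 0 h 0 min; Fri reg 10 h 0 min / OT 1 h 12 min; Sat reg 5 h 5 min / OT 0 h 0 min; Sun reg 10 h 0 min / OT 0 h 57 min.
Totals: regular 34 h 55 min, overtime 2 h 9 min.

Regular 34.92 hours, overtime 2.15 hours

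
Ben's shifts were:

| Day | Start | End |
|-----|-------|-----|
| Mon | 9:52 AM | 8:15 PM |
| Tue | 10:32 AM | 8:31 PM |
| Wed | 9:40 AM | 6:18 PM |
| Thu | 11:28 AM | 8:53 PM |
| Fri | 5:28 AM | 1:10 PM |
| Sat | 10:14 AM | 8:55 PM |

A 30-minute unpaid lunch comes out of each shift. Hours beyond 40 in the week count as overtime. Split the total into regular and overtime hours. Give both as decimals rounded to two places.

Mon: 9:52 AM–8:15 PM = 10 h 23 min; less 30 min break → 9 h 53 min
Tue: 10:32 AM–8:31 PM = 9 h 59 min; less 30 min break → 9 h 29 min
Wed: 9:40 AM–6:18 PM = 8 h 38 min; less 30 min break → 8 h 8 min
Thu: 11:28 AM–8:53 PM = 9 h 25 min; less 30 min break → 8 h 55 min
Fri: 5:28 AM–1:10 PM = 7 h 42 min; less 30 min break → 7 h 12 min
Sat: 10:14 AM–8:55 PM = 10 h 41 min; less 30 min break → 10 h 11 min
Total worked: 53 h 48 min = 53.80 h.
Threshold 40 h → overtime 13 h 48 min, regular 40 h 0 min.

Regular 40.00 hours, overtime 13.80 hours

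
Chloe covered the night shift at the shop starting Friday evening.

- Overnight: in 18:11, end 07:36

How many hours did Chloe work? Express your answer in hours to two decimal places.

Overnight: 18:11 → midnight = 5 h 49 min; midnight → 07:36 = 7 h 36 min; span 13 h 25 min

13.42 hours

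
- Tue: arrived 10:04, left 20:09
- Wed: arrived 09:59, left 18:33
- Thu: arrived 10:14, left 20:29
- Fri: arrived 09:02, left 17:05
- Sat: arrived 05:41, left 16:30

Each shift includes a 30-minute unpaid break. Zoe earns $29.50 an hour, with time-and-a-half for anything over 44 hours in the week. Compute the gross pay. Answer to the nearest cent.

$1354.05

Tue: 10:04–20:09 = 10 h 5 min; less 30 min break → 9 h 35 min
Wed: 09:59–18:33 = 8 h 34 min; less 30 min break → 8 h 4 min
Thu: 10:14–20:29 = 10 h 15 min; less 30 min break → 9 h 45 min
Fri: 09:02–17:05 = 8 h 3 min; less 30 min break → 7 h 33 min
Sat: 05:41–16:30 = 10 h 49 min; less 30 min break → 10 h 19 min
Total worked: 45 h 16 min = 2716 min.
Regular 44 h 0 min = 2640 min at $29.50/h; overtime 1 h 16 min = 76 min at $44.25/h.
Pay = (2640 × $29.50 + 76 × $44.25) ÷ 60 = $1354.05.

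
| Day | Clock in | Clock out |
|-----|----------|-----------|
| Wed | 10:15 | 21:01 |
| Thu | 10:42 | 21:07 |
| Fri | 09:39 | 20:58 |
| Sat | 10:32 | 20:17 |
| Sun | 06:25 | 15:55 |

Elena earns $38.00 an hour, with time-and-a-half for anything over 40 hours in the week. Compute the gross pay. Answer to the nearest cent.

$2189.75

Wed: 10:15–21:01 = 10 h 46 min
Thu: 10:42–21:07 = 10 h 25 min
Fri: 09:39–20:58 = 11 h 19 min
Sat: 10:32–20:17 = 9 h 45 min
Sun: 06:25–15:55 = 9 h 30 min
Total worked: 51 h 45 min = 3105 min.
Regular 40 h 0 min = 2400 min at $38.00/h; overtime 11 h 45 min = 705 min at $57.00/h.
Pay = (2400 × $38.00 + 705 × $57.00) ÷ 60 = $2189.75.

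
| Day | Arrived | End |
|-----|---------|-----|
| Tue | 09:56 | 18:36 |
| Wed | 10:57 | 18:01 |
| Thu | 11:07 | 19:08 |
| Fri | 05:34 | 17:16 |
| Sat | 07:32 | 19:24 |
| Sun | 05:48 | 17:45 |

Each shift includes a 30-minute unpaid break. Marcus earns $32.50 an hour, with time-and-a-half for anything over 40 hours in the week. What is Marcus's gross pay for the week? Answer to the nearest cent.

Tue: 09:56–18:36 = 8 h 40 min; less 30 min break → 8 h 10 min
Wed: 10:57–18:01 = 7 h 4 min; less 30 min break → 6 h 34 min
Thu: 11:07–19:08 = 8 h 1 min; less 30 min break → 7 h 31 min
Fri: 05:34–17:16 = 11 h 42 min; less 30 min break → 11 h 12 min
Sat: 07:32–19:24 = 11 h 52 min; less 30 min break → 11 h 22 min
Sun: 05:48–17:45 = 11 h 57 min; less 30 min break → 11 h 27 min
Total worked: 56 h 16 min = 3376 min.
Regular 40 h 0 min = 2400 min at $32.50/h; overtime 16 h 16 min = 976 min at $48.75/h.
Pay = (2400 × $32.50 + 976 × $48.75) ÷ 60 = $2093.00.

$2093.00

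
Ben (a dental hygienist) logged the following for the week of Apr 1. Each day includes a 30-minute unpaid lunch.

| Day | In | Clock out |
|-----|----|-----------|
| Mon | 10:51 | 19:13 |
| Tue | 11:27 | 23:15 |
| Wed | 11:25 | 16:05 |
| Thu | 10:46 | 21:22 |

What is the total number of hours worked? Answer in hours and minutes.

Mon: 10:51–19:13 = 8 h 22 min; less 30 min break → 7 h 52 min
Tue: 11:27–23:15 = 11 h 48 min; less 30 min break → 11 h 18 min
Wed: 11:25–16:05 = 4 h 40 min; less 30 min break → 4 h 10 min
Thu: 10:46–21:22 = 10 h 36 min; less 30 min break → 10 h 6 min
Total: 7 h 52 min + 11 h 18 min + 4 h 10 min + 10 h 6 min = 33 h 26 min.

33 h 26 min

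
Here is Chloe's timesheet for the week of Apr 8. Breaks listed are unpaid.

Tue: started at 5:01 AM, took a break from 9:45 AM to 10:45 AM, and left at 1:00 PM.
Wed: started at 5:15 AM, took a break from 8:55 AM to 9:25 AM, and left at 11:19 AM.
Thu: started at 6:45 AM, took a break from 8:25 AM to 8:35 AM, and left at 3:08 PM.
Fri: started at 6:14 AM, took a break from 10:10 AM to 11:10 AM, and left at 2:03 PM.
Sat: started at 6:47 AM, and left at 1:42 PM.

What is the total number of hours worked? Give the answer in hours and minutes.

Tue: 5:01 AM–1:00 PM = 7 h 59 min; less 60 min break → 6 h 59 min
Wed: 5:15 AM–11:19 AM = 6 h 4 min; less 30 min break → 5 h 34 min
Thu: 6:45 AM–3:08 PM = 8 h 23 min; less 10 min break → 8 h 13 min
Fri: 6:14 AM–2:03 PM = 7 h 49 min; less 60 min break → 6 h 49 min
Sat: 6:47 AM–1:42 PM = 6 h 55 min
Total: 6 h 59 min + 5 h 34 min + 8 h 13 min + 6 h 49 min + 6 h 55 min = 34 h 30 min.

34 h 30 min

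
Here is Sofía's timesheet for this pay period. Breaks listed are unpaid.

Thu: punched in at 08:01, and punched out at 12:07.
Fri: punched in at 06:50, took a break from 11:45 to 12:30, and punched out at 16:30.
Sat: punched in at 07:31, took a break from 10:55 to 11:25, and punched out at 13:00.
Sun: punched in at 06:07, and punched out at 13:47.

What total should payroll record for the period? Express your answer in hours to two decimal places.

25.67 hours

Thu: 08:01–12:07 = 4 h 6 min
Fri: 06:50–16:30 = 9 h 40 min; less 45 min break → 8 h 55 min
Sat: 07:31–13:00 = 5 h 29 min; less 30 min break → 4 h 59 min
Sun: 06:07–13:47 = 7 h 40 min
Total: 4 h 6 min + 8 h 55 min + 4 h 59 min + 7 h 40 min = 25 h 40 min.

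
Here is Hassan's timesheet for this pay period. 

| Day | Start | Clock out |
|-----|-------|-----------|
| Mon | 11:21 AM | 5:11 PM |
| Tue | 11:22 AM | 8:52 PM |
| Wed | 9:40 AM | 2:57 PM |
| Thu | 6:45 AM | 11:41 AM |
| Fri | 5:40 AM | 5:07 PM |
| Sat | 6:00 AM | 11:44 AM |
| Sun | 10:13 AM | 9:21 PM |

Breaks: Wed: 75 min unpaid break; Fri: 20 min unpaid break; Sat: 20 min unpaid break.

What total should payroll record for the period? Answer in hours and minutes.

51 h 57 min

Mon: 11:21 AM–5:11 PM = 5 h 50 min
Tue: 11:22 AM–8:52 PM = 9 h 30 min
Wed: 9:40 AM–2:57 PM = 5 h 17 min; less 75 min break → 4 h 2 min
Thu: 6:45 AM–11:41 AM = 4 h 56 min
Fri: 5:40 AM–5:07 PM = 11 h 27 min; less 20 min break → 11 h 7 min
Sat: 6:00 AM–11:44 AM = 5 h 44 min; less 20 min break → 5 h 24 min
Sun: 10:13 AM–9:21 PM = 11 h 8 min
Total: 5 h 50 min + 9 h 30 min + 4 h 2 min + 4 h 56 min + 11 h 7 min + 5 h 24 min + 11 h 8 min = 51 h 57 min.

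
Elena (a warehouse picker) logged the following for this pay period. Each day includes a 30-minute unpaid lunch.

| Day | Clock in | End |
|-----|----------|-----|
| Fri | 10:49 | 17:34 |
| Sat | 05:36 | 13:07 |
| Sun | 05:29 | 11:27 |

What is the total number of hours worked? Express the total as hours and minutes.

18 h 44 min

Fri: 10:49–17:34 = 6 h 45 min; less 30 min break → 6 h 15 min
Sat: 05:36–13:07 = 7 h 31 min; less 30 min break → 7 h 1 min
Sun: 05:29–11:27 = 5 h 58 min; less 30 min break → 5 h 28 min
Total: 6 h 15 min + 7 h 1 min + 5 h 28 min = 18 h 44 min.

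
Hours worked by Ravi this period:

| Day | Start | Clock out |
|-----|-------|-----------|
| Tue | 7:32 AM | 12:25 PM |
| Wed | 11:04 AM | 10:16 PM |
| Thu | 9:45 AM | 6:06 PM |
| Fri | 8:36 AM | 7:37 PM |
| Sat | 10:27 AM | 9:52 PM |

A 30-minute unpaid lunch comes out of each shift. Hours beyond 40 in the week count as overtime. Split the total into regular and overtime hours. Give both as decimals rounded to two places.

Tue: 7:32 AM–12:25 PM = 4 h 53 min; less 30 min break → 4 h 23 min
Wed: 11:04 AM–10:16 PM = 11 h 12 min; less 30 min break → 10 h 42 min
Thu: 9:45 AM–6:06 PM = 8 h 21 min; less 30 min break → 7 h 51 min
Fri: 8:36 AM–7:37 PM = 11 h 1 min; less 30 min break → 10 h 31 min
Sat: 10:27 AM–9:52 PM = 11 h 25 min; less 30 min break → 10 h 55 min
Total worked: 44 h 22 min = 44.37 h.
Threshold 40 h → overtime 4 h 22 min, regular 40 h 0 min.

Regular 40.00 hours, overtime 4.37 hours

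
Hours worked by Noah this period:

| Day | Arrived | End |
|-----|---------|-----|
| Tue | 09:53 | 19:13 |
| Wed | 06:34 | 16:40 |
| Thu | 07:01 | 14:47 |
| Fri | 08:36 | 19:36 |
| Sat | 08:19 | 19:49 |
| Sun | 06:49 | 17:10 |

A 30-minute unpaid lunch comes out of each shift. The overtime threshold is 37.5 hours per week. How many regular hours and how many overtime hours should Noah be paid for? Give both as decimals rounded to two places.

Tue: 09:53–19:13 = 9 h 20 min; less 30 min break → 8 h 50 min
Wed: 06:34–16:40 = 10 h 6 min; less 30 min break → 9 h 36 min
Thu: 07:01–14:47 = 7 h 46 min; less 30 min break → 7 h 16 min
Fri: 08:36–19:36 = 11 h 0 min; less 30 min break → 10 h 30 min
Sat: 08:19–19:49 = 11 h 30 min; less 30 min break → 11 h 0 min
Sun: 06:49–17:10 = 10 h 21 min; less 30 min break → 9 h 51 min
Total worked: 57 h 3 min = 57.05 h.
Threshold 37.5 h → overtime 19 h 33 min, regular 37 h 30 min.

Regular 37.50 hours, overtime 19.55 hours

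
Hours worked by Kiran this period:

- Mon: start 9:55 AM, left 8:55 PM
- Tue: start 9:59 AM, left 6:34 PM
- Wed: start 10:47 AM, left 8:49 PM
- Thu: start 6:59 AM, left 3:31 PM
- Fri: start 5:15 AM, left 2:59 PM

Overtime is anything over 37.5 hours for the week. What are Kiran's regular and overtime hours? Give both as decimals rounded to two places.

Regular 37.50 hours, overtime 10.38 hours

Mon: 9:55 AM–8:55 PM = 11 h 0 min
Tue: 9:59 AM–6:34 PM = 8 h 35 min
Wed: 10:47 AM–8:49 PM = 10 h 2 min
Thu: 6:59 AM–3:31 PM = 8 h 32 min
Fri: 5:15 AM–2:59 PM = 9 h 44 min
Total worked: 47 h 53 min = 47.88 h.
Threshold 37.5 h → overtime 10 h 23 min, regular 37 h 30 min.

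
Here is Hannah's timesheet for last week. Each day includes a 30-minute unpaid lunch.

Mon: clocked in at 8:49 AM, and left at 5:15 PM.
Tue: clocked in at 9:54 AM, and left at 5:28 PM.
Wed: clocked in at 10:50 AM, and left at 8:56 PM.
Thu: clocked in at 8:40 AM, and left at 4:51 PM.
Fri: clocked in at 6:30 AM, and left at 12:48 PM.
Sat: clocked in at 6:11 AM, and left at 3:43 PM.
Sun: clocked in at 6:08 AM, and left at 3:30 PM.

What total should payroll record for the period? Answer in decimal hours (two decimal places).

Mon: 8:49 AM–5:15 PM = 8 h 26 min; less 30 min break → 7 h 56 min
Tue: 9:54 AM–5:28 PM = 7 h 34 min; less 30 min break → 7 h 4 min
Wed: 10:50 AM–8:56 PM = 10 h 6 min; less 30 min break → 9 h 36 min
Thu: 8:40 AM–4:51 PM = 8 h 11 min; less 30 min break → 7 h 41 min
Fri: 6:30 AM–12:48 PM = 6 h 18 min; less 30 min break → 5 h 48 min
Sat: 6:11 AM–3:43 PM = 9 h 32 min; less 30 min break → 9 h 2 min
Sun: 6:08 AM–3:30 PM = 9 h 22 min; less 30 min break → 8 h 52 min
Total: 7 h 56 min + 7 h 4 min + 9 h 36 min + 7 h 41 min + 5 h 48 min + 9 h 2 min + 8 h 52 min = 55 h 59 min.

55.98 hours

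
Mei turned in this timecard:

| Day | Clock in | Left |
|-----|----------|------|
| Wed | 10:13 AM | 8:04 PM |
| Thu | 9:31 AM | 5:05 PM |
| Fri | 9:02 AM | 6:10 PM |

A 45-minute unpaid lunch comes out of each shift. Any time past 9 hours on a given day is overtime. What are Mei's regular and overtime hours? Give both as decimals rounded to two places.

Wed: 10:13 AM–8:04 PM = 9 h 51 min; less 45 min break → 9 h 6 min
Thu: 9:31 AM–5:05 PM = 7 h 34 min; less 45 min break → 6 h 49 min
Fri: 9:02 AM–6:10 PM = 9 h 8 min; less 45 min break → 8 h 23 min
Wed reg 9 h 0 min / OT 0 h 6 min; Thu reg 6 h 49 min / OT 0 h 0 min; Fri reg 8 h 23 min / OT 0 h 0 min.
Totals: regular 24 h 12 min, overtime 0 h 6 min.

Regular 24.20 hours, overtime 0.10 hours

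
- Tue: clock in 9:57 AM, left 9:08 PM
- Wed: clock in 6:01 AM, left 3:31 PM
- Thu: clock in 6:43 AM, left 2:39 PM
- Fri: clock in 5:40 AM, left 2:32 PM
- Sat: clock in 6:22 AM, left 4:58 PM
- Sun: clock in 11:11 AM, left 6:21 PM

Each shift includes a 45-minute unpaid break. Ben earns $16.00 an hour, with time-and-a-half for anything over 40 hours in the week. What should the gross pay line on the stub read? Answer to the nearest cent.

Tue: 9:57 AM–9:08 PM = 11 h 11 min; less 45 min break → 10 h 26 min
Wed: 6:01 AM–3:31 PM = 9 h 30 min; less 45 min break → 8 h 45 min
Thu: 6:43 AM–2:39 PM = 7 h 56 min; less 45 min break → 7 h 11 min
Fri: 5:40 AM–2:32 PM = 8 h 52 min; less 45 min break → 8 h 7 min
Sat: 6:22 AM–4:58 PM = 10 h 36 min; less 45 min break → 9 h 51 min
Sun: 11:11 AM–6:21 PM = 7 h 10 min; less 45 min break → 6 h 25 min
Total worked: 50 h 45 min = 3045 min.
Regular 40 h 0 min = 2400 min at $16.00/h; overtime 10 h 45 min = 645 min at $24.00/h.
Pay = (2400 × $16.00 + 645 × $24.00) ÷ 60 = $898.00.

$898.00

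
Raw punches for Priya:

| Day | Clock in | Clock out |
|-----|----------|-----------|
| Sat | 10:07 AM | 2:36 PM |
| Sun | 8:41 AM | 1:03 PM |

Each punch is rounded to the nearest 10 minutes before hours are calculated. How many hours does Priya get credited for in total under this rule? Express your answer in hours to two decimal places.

8.83 hours

Sat: in 10:07 AM→10:10 AM, out 2:36 PM→2:40 PM; 4 h 30 min
Sun: in 8:41 AM→8:40 AM, out 1:03 PM→1:00 PM; 4 h 20 min
Total credited: 8 h 50 min.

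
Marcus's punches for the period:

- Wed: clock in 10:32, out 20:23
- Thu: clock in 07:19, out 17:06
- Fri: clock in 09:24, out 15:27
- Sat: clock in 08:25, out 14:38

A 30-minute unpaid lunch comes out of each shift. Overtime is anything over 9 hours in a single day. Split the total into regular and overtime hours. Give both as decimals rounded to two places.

Regular 29.27 hours, overtime 0.63 hours

Wed: 10:32–20:23 = 9 h 51 min; less 30 min break → 9 h 21 min
Thu: 07:19–17:06 = 9 h 47 min; less 30 min break → 9 h 17 min
Fri: 09:24–15:27 = 6 h 3 min; less 30 min break → 5 h 33 min
Sat: 08:25–14:38 = 6 h 13 min; less 30 min break → 5 h 43 min
Wed reg 9 h 0 min / OT 0 h 21 min; Thu reg 9 h 0 min / OT 0 h 17 min; Fri reg 5 h 33 min / OT 0 h 0 min; Sat reg 5 h 43 min / OT 0 h 0 min.
Totals: regular 29 h 16 min, overtime 0 h 38 min.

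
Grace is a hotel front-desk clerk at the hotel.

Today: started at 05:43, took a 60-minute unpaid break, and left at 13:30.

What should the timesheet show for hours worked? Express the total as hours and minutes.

6 h 47 min

Today: 05:43–13:30 = 7 h 47 min; less 60 min break → 6 h 47 min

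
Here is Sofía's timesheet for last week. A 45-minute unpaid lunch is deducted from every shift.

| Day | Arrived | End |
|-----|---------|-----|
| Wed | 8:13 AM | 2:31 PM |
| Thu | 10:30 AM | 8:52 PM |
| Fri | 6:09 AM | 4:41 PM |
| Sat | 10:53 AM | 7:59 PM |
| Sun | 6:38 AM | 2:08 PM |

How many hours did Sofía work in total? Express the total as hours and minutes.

Wed: 8:13 AM–2:31 PM = 6 h 18 min; less 45 min break → 5 h 33 min
Thu: 10:30 AM–8:52 PM = 10 h 22 min; less 45 min break → 9 h 37 min
Fri: 6:09 AM–4:41 PM = 10 h 32 min; less 45 min break → 9 h 47 min
Sat: 10:53 AM–7:59 PM = 9 h 6 min; less 45 min break → 8 h 21 min
Sun: 6:38 AM–2:08 PM = 7 h 30 min; less 45 min break → 6 h 45 min
Total: 5 h 33 min + 9 h 37 min + 9 h 47 min + 8 h 21 min + 6 h 45 min = 40 h 3 min.

40 h 3 min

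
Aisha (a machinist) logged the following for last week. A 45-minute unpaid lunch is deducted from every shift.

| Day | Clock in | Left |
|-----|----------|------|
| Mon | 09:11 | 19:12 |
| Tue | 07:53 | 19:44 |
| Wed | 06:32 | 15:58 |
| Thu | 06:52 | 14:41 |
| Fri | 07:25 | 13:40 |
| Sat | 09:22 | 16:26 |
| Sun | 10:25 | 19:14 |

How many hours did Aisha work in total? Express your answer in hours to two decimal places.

Mon: 09:11–19:12 = 10 h 1 min; less 45 min break → 9 h 16 min
Tue: 07:53–19:44 = 11 h 51 min; less 45 min break → 11 h 6 min
Wed: 06:32–15:58 = 9 h 26 min; less 45 min break → 8 h 41 min
Thu: 06:52–14:41 = 7 h 49 min; less 45 min break → 7 h 4 min
Fri: 07:25–13:40 = 6 h 15 min; less 45 min break → 5 h 30 min
Sat: 09:22–16:26 = 7 h 4 min; less 45 min break → 6 h 19 min
Sun: 10:25–19:14 = 8 h 49 min; less 45 min break → 8 h 4 min
Total: 9 h 16 min + 11 h 6 min + 8 h 41 min + 7 h 4 min + 5 h 30 min + 6 h 19 min + 8 h 4 min = 56 h 0 min.

56.00 hours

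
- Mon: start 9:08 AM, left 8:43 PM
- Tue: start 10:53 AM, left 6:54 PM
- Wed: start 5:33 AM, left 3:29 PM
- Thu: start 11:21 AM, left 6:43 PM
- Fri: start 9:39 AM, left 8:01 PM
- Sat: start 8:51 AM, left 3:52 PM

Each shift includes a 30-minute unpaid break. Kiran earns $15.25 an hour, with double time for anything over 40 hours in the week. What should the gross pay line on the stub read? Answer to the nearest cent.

Mon: 9:08 AM–8:43 PM = 11 h 35 min; less 30 min break → 11 h 5 min
Tue: 10:53 AM–6:54 PM = 8 h 1 min; less 30 min break → 7 h 31 min
Wed: 5:33 AM–3:29 PM = 9 h 56 min; less 30 min break → 9 h 26 min
Thu: 11:21 AM–6:43 PM = 7 h 22 min; less 30 min break → 6 h 52 min
Fri: 9:39 AM–8:01 PM = 10 h 22 min; less 30 min break → 9 h 52 min
Sat: 8:51 AM–3:52 PM = 7 h 1 min; less 30 min break → 6 h 31 min
Total worked: 51 h 17 min = 3077 min.
Regular 40 h 0 min = 2400 min at $15.25/h; overtime 11 h 17 min = 677 min at $30.50/h.
Pay = (2400 × $15.25 + 677 × $30.50) ÷ 60 = $954.14.

$954.14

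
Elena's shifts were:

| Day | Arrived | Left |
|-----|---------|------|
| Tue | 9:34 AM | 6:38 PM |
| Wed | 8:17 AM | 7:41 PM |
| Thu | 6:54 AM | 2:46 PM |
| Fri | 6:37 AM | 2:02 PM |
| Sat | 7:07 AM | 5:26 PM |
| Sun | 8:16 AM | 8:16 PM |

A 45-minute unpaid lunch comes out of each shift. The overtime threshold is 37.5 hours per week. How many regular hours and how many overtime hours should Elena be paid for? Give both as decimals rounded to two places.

Tue: 9:34 AM–6:38 PM = 9 h 4 min; less 45 min break → 8 h 19 min
Wed: 8:17 AM–7:41 PM = 11 h 24 min; less 45 min break → 10 h 39 min
Thu: 6:54 AM–2:46 PM = 7 h 52 min; less 45 min break → 7 h 7 min
Fri: 6:37 AM–2:02 PM = 7 h 25 min; less 45 min break → 6 h 40 min
Sat: 7:07 AM–5:26 PM = 10 h 19 min; less 45 min break → 9 h 34 min
Sun: 8:16 AM–8:16 PM = 12 h 0 min; less 45 min break → 11 h 15 min
Total worked: 53 h 34 min = 53.57 h.
Threshold 37.5 h → overtime 16 h 4 min, regular 37 h 30 min.

Regular 37.50 hours, overtime 16.07 hours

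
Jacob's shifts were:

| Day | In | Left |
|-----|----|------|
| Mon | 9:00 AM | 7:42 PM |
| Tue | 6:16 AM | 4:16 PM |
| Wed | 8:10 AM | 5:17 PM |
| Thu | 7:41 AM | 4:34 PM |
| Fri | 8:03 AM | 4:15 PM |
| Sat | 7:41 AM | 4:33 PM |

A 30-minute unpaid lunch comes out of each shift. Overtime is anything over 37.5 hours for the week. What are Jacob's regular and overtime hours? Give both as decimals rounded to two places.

Regular 37.50 hours, overtime 15.27 hours

Mon: 9:00 AM–7:42 PM = 10 h 42 min; less 30 min break → 10 h 12 min
Tue: 6:16 AM–4:16 PM = 10 h 0 min; less 30 min break → 9 h 30 min
Wed: 8:10 AM–5:17 PM = 9 h 7 min; less 30 min break → 8 h 37 min
Thu: 7:41 AM–4:34 PM = 8 h 53 min; less 30 min break → 8 h 23 min
Fri: 8:03 AM–4:15 PM = 8 h 12 min; less 30 min break → 7 h 42 min
Sat: 7:41 AM–4:33 PM = 8 h 52 min; less 30 min break → 8 h 22 min
Total worked: 52 h 46 min = 52.77 h.
Threshold 37.5 h → overtime 15 h 16 min, regular 37 h 30 min.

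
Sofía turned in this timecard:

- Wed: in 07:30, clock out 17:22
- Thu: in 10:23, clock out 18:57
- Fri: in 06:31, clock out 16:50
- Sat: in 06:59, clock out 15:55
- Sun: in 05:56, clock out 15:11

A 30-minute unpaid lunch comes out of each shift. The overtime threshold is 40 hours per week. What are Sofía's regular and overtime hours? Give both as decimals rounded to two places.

Regular 40.00 hours, overtime 4.43 hours

Wed: 07:30–17:22 = 9 h 52 min; less 30 min break → 9 h 22 min
Thu: 10:23–18:57 = 8 h 34 min; less 30 min break → 8 h 4 min
Fri: 06:31–16:50 = 10 h 19 min; less 30 min break → 9 h 49 min
Sat: 06:59–15:55 = 8 h 56 min; less 30 min break → 8 h 26 min
Sun: 05:56–15:11 = 9 h 15 min; less 30 min break → 8 h 45 min
Total worked: 44 h 26 min = 44.43 h.
Threshold 40 h → overtime 4 h 26 min, regular 40 h 0 min.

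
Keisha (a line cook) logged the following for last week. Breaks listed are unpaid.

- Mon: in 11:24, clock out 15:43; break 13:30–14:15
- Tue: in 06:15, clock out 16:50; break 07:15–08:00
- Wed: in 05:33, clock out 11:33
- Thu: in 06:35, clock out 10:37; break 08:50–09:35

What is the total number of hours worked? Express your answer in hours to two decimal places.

22.68 hours

Mon: 11:24–15:43 = 4 h 19 min; less 45 min break → 3 h 34 min
Tue: 06:15–16:50 = 10 h 35 min; less 45 min break → 9 h 50 min
Wed: 05:33–11:33 = 6 h 0 min
Thu: 06:35–10:37 = 4 h 2 min; less 45 min break → 3 h 17 min
Total: 3 h 34 min + 9 h 50 min + 6 h 0 min + 3 h 17 min = 22 h 41 min.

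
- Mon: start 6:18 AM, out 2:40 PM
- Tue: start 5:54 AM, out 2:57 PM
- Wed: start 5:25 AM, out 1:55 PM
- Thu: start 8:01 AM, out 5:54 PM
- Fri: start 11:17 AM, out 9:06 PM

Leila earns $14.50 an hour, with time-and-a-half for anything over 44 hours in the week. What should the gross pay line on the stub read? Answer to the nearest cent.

$673.16

Mon: 6:18 AM–2:40 PM = 8 h 22 min
Tue: 5:54 AM–2:57 PM = 9 h 3 min
Wed: 5:25 AM–1:55 PM = 8 h 30 min
Thu: 8:01 AM–5:54 PM = 9 h 53 min
Fri: 11:17 AM–9:06 PM = 9 h 49 min
Total worked: 45 h 37 min = 2737 min.
Regular 44 h 0 min = 2640 min at $14.50/h; overtime 1 h 37 min = 97 min at $21.75/h.
Pay = (2640 × $14.50 + 97 × $21.75) ÷ 60 = $673.16.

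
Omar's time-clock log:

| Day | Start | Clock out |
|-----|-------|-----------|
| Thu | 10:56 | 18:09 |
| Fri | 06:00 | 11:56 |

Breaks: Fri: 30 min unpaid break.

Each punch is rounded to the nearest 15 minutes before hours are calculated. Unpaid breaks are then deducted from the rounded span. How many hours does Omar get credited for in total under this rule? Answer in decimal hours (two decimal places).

Thu: in 10:56→11:00, out 18:09→18:15; 7 h 15 min
Fri: in 06:00→06:00, out 11:56→12:00; 6 h 0 min − 30 min = 5 h 30 min
Total credited: 12 h 45 min.

12.75 hours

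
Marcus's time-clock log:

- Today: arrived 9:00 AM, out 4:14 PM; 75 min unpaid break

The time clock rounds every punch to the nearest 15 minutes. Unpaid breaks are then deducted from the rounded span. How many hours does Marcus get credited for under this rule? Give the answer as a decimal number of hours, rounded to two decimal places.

6.00 hours

Today: in 9:00 AM→9:00 AM, out 4:14 PM→4:15 PM; 7 h 15 min − 75 min = 6 h 0 min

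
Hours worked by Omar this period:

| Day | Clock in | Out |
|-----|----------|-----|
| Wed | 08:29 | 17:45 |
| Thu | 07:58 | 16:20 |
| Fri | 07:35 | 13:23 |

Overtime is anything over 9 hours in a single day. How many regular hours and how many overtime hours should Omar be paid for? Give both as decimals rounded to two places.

Regular 23.17 hours, overtime 0.27 hours

Wed: 08:29–17:45 = 9 h 16 min
Thu: 07:58–16:20 = 8 h 22 min
Fri: 07:35–13:23 = 5 h 48 min
Wed reg 9 h 0 min / OT 0 h 16 min; Thu reg 8 h 22 min / OT 0 h 0 min; Fri reg 5 h 48 min / OT 0 h 0 min.
Totals: regular 23 h 10 min, overtime 0 h 16 min.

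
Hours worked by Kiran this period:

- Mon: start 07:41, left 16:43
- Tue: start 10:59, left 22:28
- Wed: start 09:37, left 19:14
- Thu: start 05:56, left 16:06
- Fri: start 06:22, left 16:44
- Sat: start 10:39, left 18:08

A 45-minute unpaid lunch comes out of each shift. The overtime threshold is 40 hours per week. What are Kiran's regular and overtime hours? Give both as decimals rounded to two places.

Mon: 07:41–16:43 = 9 h 2 min; less 45 min break → 8 h 17 min
Tue: 10:59–22:28 = 11 h 29 min; less 45 min break → 10 h 44 min
Wed: 09:37–19:14 = 9 h 37 min; less 45 min break → 8 h 52 min
Thu: 05:56–16:06 = 10 h 10 min; less 45 min break → 9 h 25 min
Fri: 06:22–16:44 = 10 h 22 min; less 45 min break → 9 h 37 min
Sat: 10:39–18:08 = 7 h 29 min; less 45 min break → 6 h 44 min
Total worked: 53 h 39 min = 53.65 h.
Threshold 40 h → overtime 13 h 39 min, regular 40 h 0 min.

Regular 40.00 hours, overtime 13.65 hours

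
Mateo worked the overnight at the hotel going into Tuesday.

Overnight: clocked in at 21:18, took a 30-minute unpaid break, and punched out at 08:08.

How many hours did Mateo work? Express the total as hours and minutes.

10 h 20 min

Overnight: 21:18 → midnight = 2 h 42 min; midnight → 08:08 = 8 h 8 min; span 10 h 50 min; less 30 min break → 10 h 20 min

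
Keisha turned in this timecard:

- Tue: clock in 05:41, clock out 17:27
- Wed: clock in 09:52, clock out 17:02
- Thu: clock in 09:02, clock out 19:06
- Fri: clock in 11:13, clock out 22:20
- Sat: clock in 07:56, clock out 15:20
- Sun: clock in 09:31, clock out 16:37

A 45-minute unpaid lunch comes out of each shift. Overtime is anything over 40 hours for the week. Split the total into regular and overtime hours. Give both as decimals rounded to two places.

Tue: 05:41–17:27 = 11 h 46 min; less 45 min break → 11 h 1 min
Wed: 09:52–17:02 = 7 h 10 min; less 45 min break → 6 h 25 min
Thu: 09:02–19:06 = 10 h 4 min; less 45 min break → 9 h 19 min
Fri: 11:13–22:20 = 11 h 7 min; less 45 min break → 10 h 22 min
Sat: 07:56–15:20 = 7 h 24 min; less 45 min break → 6 h 39 min
Sun: 09:31–16:37 = 7 h 6 min; less 45 min break → 6 h 21 min
Total worked: 50 h 7 min = 50.12 h.
Threshold 40 h → overtime 10 h 7 min, regular 40 h 0 min.

Regular 40.00 hours, overtime 10.12 hours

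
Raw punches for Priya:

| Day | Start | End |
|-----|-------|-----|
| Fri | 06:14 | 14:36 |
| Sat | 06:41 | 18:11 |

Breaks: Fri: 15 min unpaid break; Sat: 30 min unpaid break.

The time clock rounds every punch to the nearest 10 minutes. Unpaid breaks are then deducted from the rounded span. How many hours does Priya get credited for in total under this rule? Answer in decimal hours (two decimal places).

19.25 hours

Fri: in 06:14→06:10, out 14:36→14:40; 8 h 30 min − 15 min = 8 h 15 min
Sat: in 06:41→06:40, out 18:11→18:10; 11 h 30 min − 30 min = 11 h 0 min
Total credited: 19 h 15 min.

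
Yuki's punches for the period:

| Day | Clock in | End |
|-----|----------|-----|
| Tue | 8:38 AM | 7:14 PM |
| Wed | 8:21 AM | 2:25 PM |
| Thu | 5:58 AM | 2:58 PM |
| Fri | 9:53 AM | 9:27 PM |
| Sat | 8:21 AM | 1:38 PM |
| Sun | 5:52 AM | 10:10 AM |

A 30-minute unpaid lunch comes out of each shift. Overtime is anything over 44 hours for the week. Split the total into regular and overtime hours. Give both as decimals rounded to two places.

Regular 43.82 hours, overtime 0.00 hours

Tue: 8:38 AM–7:14 PM = 10 h 36 min; less 30 min break → 10 h 6 min
Wed: 8:21 AM–2:25 PM = 6 h 4 min; less 30 min break → 5 h 34 min
Thu: 5:58 AM–2:58 PM = 9 h 0 min; less 30 min break → 8 h 30 min
Fri: 9:53 AM–9:27 PM = 11 h 34 min; less 30 min break → 11 h 4 min
Sat: 8:21 AM–1:38 PM = 5 h 17 min; less 30 min break → 4 h 47 min
Sun: 5:52 AM–10:10 AM = 4 h 18 min; less 30 min break → 3 h 48 min
Total worked: 43 h 49 min = 43.82 h.
Threshold 44 h → overtime 0 h 0 min, regular 43 h 49 min.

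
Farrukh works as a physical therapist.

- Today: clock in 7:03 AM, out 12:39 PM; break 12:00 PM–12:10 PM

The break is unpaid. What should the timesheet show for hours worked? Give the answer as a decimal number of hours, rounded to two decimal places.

5.43 hours

Today: 7:03 AM–12:39 PM = 5 h 36 min; less 10 min break → 5 h 26 min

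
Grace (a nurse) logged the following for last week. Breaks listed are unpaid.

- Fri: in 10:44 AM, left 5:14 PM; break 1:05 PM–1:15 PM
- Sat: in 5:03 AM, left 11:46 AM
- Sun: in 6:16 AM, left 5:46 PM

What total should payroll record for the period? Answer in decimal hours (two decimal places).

24.55 hours

Fri: 10:44 AM–5:14 PM = 6 h 30 min; less 10 min break → 6 h 20 min
Sat: 5:03 AM–11:46 AM = 6 h 43 min
Sun: 6:16 AM–5:46 PM = 11 h 30 min
Total: 6 h 20 min + 6 h 43 min + 11 h 30 min = 24 h 33 min.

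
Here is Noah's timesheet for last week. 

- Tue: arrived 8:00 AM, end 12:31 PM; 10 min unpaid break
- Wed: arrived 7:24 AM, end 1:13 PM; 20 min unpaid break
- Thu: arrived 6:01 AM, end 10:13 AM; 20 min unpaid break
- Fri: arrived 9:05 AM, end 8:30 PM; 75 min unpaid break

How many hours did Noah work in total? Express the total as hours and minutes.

23 h 52 min

Tue: 8:00 AM–12:31 PM = 4 h 31 min; less 10 min break → 4 h 21 min
Wed: 7:24 AM–1:13 PM = 5 h 49 min; less 20 min break → 5 h 29 min
Thu: 6:01 AM–10:13 AM = 4 h 12 min; less 20 min break → 3 h 52 min
Fri: 9:05 AM–8:30 PM = 11 h 25 min; less 75 min break → 10 h 10 min
Total: 4 h 21 min + 5 h 29 min + 3 h 52 min + 10 h 10 min = 23 h 52 min.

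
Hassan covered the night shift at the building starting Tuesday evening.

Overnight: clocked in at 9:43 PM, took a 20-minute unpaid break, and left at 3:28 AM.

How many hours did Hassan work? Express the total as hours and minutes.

Overnight: 9:43 PM → midnight = 2 h 17 min; midnight → 3:28 AM = 3 h 28 min; span 5 h 45 min; less 20 min break → 5 h 25 min

5 h 25 min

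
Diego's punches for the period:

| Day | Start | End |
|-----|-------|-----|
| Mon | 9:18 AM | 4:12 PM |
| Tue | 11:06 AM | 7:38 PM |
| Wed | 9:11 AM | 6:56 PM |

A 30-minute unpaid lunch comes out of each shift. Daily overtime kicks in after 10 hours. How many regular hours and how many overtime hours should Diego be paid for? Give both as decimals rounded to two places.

Mon: 9:18 AM–4:12 PM = 6 h 54 min; less 30 min break → 6 h 24 min
Tue: 11:06 AM–7:38 PM = 8 h 32 min; less 30 min break → 8 h 2 min
Wed: 9:11 AM–6:56 PM = 9 h 45 min; less 30 min break → 9 h 15 min
Mon reg 6 h 24 min / OT 0 h 0 min; Tue reg 8 h 2 min / OT 0 h 0 min; Wed reg 9 h 15 min / OT 0 h 0 min.
Totals: regular 23 h 41 min, overtime 0 h 0 min.

Regular 23.68 hours, overtime 0.00 hours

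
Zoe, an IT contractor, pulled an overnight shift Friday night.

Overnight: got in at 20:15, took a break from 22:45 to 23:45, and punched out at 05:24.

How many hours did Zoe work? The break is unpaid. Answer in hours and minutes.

8 h 9 min

Overnight: 20:15 → midnight = 3 h 45 min; midnight → 05:24 = 5 h 24 min; span 9 h 9 min; less 60 min break → 8 h 9 min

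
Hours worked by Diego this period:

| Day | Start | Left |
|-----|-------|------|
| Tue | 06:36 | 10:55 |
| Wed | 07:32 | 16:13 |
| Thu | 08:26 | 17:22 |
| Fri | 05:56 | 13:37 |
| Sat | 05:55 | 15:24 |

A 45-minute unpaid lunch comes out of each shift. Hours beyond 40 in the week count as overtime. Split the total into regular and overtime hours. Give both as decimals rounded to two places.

Tue: 06:36–10:55 = 4 h 19 min; less 45 min break → 3 h 34 min
Wed: 07:32–16:13 = 8 h 41 min; less 45 min break → 7 h 56 min
Thu: 08:26–17:22 = 8 h 56 min; less 45 min break → 8 h 11 min
Fri: 05:56–13:37 = 7 h 41 min; less 45 min break → 6 h 56 min
Sat: 05:55–15:24 = 9 h 29 min; less 45 min break → 8 h 44 min
Total worked: 35 h 21 min = 35.35 h.
Threshold 40 h → overtime 0 h 0 min, regular 35 h 21 min.

Regular 35.35 hours, overtime 0.00 hours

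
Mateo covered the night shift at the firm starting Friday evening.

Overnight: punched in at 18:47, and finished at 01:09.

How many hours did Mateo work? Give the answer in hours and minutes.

Overnight: 18:47 → midnight = 5 h 13 min; midnight → 01:09 = 1 h 9 min; span 6 h 22 min

6 h 22 min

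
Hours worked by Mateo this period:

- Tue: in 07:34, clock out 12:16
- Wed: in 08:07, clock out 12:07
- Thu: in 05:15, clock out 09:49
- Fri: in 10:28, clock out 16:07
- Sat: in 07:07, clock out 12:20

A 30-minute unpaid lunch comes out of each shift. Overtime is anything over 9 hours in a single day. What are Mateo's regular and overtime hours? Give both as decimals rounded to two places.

Tue: 07:34–12:16 = 4 h 42 min; less 30 min break → 4 h 12 min
Wed: 08:07–12:07 = 4 h 0 min; less 30 min break → 3 h 30 min
Thu: 05:15–09:49 = 4 h 34 min; less 30 min break → 4 h 4 min
Fri: 10:28–16:07 = 5 h 39 min; less 30 min break → 5 h 9 min
Sat: 07:07–12:20 = 5 h 13 min; less 30 min break → 4 h 43 min
Tue reg 4 h 12 min / OT 0 h 0 min; Wed reg 3 h 30 min / OT 0 h 0 min; Thu reg 4 h 4 min / OT 0 h 0 min; Fri reg 5 h 9 min / OT 0 h 0 min; Sat reg 4 h 43 min / OT 0 h 0 min.
Totals: regular 21 h 38 min, overtime 0 h 0 min.

Regular 21.63 hours, overtime 0.00 hours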